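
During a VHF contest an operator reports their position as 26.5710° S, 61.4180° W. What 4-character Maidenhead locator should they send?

FG93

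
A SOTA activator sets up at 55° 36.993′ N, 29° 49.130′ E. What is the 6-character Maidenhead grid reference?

KO45vo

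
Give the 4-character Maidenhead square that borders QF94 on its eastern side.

RF04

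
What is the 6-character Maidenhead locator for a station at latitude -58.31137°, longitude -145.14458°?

BD71kq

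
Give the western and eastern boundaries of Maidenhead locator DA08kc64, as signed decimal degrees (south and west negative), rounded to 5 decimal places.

Field D=3, A=0: +3·20° lon, +0·10° lat → SW at lon -120°, lat -90°.
Square 0, 8: +0·2° lon, +8·1° lat → SW at lon -120°, lat -82°.
Subsquare k=10, c=2: +10·0.0833333° lon, +2·0.0416667° lat → SW at lon -119.167°, lat -81.9167°.
Extended square 6, 4: +6·0.00833333° lon, +4·0.00416667° lat → SW at lon -119.117°, lat -81.9°.
Cell spans 0.00833333° lon × 0.00416667° lat.
west -119.11667, east -119.10833.

-119.11667, -119.10833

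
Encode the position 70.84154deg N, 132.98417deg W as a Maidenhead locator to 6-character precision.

CQ30mu

Offset from 180°W / 90°S: lon 47.0158°, lat 160.8415°.
Field: 47.0158/20 → 2 → C, 160.8415/10 → 16 → Q; chars CQ.
Square: 7.0158/2 → 3, 0.8415/1 → 0; chars 30.
Subsquare: 1.0158/0.0833333 → 12 → m, 0.8415/0.0416667 → 20 → u; chars mu.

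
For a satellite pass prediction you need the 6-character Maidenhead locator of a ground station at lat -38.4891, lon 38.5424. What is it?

Add 180° to longitude and 90° to latitude: 218.5424, 51.5109.
Field: 218.5424/20 → 10 → K, 51.5109/10 → 5 → F; chars KF.
Square: 18.5424/2 → 9, 1.5109/1 → 1; chars 91.
Subsquare: 0.5424/0.0833333 → 6 → g, 0.5109/0.0416667 → 12 → m; chars gm.

KF91gm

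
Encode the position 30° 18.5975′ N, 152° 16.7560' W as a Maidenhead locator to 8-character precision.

BM30uh64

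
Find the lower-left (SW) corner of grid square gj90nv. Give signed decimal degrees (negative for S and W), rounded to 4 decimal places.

0.8750, -40.9167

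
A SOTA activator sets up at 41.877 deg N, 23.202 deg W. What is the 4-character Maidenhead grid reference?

HN81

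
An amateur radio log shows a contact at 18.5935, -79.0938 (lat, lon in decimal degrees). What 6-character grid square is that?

FK08ko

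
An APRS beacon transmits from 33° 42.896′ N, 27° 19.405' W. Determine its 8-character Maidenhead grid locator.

HM63ir11

Offset from 180°W / 90°S: lon 152.67658°, lat 123.71493°.
Field: 152.67658/20 → 7 → H, 123.71493/10 → 12 → M; chars HM.
Square: 12.67658/2 → 6, 3.71493/1 → 3; chars 63.
Subsquare: 0.67658/0.0833333 → 8 → i, 0.71493/0.0416667 → 17 → r; chars ir.
Extended square: 0.00992/0.00833333 → 1, 0.00660/0.00416667 → 1; chars 11.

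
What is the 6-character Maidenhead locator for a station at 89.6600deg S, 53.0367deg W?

Shift to the Maidenhead origin (180°W, 90°S): lon 126.9633, lat 0.3400.
Field: lon ⌊126.9633/20⌋ = 6 → G; lat ⌊0.3400/10⌋ = 0 → A.
Square: lon ⌊6.9633/2⌋ = 3; lat ⌊0.3400/1⌋ = 0.
Subsquare: lon ⌊0.9633/0.0833333⌋ = 11 → l; lat ⌊0.3400/0.0416667⌋ = 8 → i.

GA30li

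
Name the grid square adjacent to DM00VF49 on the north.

DM00vg40

Latitude extended square 9; +1 → 10, wraps to 0, carry into subsquare.
Latitude subsquare f = 5; +1 → 6 = g.
The longitude characters are unchanged.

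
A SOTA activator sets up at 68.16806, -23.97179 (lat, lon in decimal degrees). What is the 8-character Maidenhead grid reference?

Add 180° to longitude and 90° to latitude: 156.02821, 158.16806.
Field (20°×10°, letters A–R): 156.02821/20 → 7 → H, 158.16806/10 → 15 → P; chars HP.
Square (2°×1°, digits 0–9): 16.02821/2 → 8, 8.16806/1 → 8; chars 88.
Subsquare (5′×2.5′, letters a–x): 0.02821/0.0833333 → 0 → a, 0.16806/0.0416667 → 4 → e; chars ae.
Extended square (30″×15″, digits 0–9): 0.02821/0.00833333 → 3, 0.00139/0.00416667 → 0; chars 30.

HP88ae30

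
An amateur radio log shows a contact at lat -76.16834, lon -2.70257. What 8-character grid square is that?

IB83pt59

Offset from 180°W / 90°S: lon 177.29743°, lat 13.83166°.
Field (20°×10°, letters A–R): 177.29743/20 → 8 → I, 13.83166/10 → 1 → B; chars IB.
Square (2°×1°, digits 0–9): 17.29743/2 → 8, 3.83166/1 → 3; chars 83.
Subsquare (5′×2.5′, letters a–x): 1.29743/0.0833333 → 15 → p, 0.83166/0.0416667 → 19 → t; chars pt.
Extended square (30″×15″, digits 0–9): 0.04743/0.00833333 → 5, 0.03999/0.00416667 → 9; chars 59.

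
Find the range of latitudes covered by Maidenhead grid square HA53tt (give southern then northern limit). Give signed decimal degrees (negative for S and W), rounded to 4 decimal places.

Field H=7, A=0: +7·20° lon, +0·10° lat → SW at lon -40°, lat -90°.
Square 5, 3: +5·2° lon, +3·1° lat → SW at lon -30°, lat -87°.
Subsquare t=19, t=19: +19·0.0833333° lon, +19·0.0416667° lat → SW at lon -28.4167°, lat -86.2083°.
Cell spans 0.0833333° lon × 0.0416667° lat.
south -86.2083, north -86.1667.

-86.2083, -86.1667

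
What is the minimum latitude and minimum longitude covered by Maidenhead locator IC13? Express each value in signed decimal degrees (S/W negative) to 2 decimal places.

-67.00, -18.00

Field I=8, C=2: +8·20° lon, +2·10° lat → SW at lon -20°, lat -70°.
Square 1, 3: +1·2° lon, +3·1° lat → SW at lon -18°, lat -67°.
latitude -67.00, longitude -18.00.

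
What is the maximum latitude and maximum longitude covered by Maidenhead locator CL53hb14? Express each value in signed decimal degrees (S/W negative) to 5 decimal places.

Field C=2, L=11: +2·20° lon, +11·10° lat → SW at lon -140°, lat 20°.
Square 5, 3: +5·2° lon, +3·1° lat → SW at lon -130°, lat 23°.
Subsquare h=7, b=1: +7·0.0833333° lon, +1·0.0416667° lat → SW at lon -129.417°, lat 23.0417°.
Extended square 1, 4: +1·0.00833333° lon, +4·0.00416667° lat → SW at lon -129.408°, lat 23.0583°.
Cell spans 0.00833333° lon × 0.00416667° lat. NE corner is SW corner plus one full cell.
latitude 23.06250, longitude -129.40000.

23.06250, -129.40000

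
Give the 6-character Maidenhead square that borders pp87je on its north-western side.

Longitude subsquare j = 9; −1 → 8 = i.
Latitude subsquare e = 4; +1 → 5 = f.

PP87if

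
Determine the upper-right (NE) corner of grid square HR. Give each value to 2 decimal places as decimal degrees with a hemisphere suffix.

90.00° N, 20.00° W

Field H=7, R=17: +7·20° lon, +17·10° lat → SW at lon -40°, lat 80°.
Cell spans 20° lon × 10° lat. NE corner is SW corner plus one full cell.
latitude 90.00° N, longitude 20.00° W.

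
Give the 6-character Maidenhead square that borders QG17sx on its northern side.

QG18sa

Latitude subsquare x = 23; +1 → 24, wraps to 0 = a, carry into square.
Latitude square 7; +1 → 8.
The longitude characters are unchanged.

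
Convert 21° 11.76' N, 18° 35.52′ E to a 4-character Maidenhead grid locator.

Add 180° to longitude and 90° to latitude: 198.59, 111.20.
Field: lon ⌊198.59/20⌋ = 9 → J; lat ⌊111.20/10⌋ = 11 → L.
Square: lon ⌊18.59/2⌋ = 9; lat ⌊1.20/1⌋ = 1.

JL91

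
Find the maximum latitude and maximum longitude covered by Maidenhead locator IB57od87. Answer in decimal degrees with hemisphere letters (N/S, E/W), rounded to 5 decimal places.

Field I=8, B=1: +8·20° lon, +1·10° lat → SW at lon -20°, lat -80°.
Square 5, 7: +5·2° lon, +7·1° lat → SW at lon -10°, lat -73°.
Subsquare o=14, d=3: +14·0.0833333° lon, +3·0.0416667° lat → SW at lon -8.83333°, lat -72.875°.
Extended square 8, 7: +8·0.00833333° lon, +7·0.00416667° lat → SW at lon -8.76667°, lat -72.8458°.
Cell spans 0.00833333° lon × 0.00416667° lat. NE corner is SW corner plus one full cell.
latitude 72.84167° S, longitude 8.75833° W.

72.84167° S, 8.75833° W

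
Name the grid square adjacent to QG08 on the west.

Longitude square 0; −1 → -1, wraps to 9, carry into field.
Longitude field Q = 16; −1 → 15 = P.
The latitude characters are unchanged.

PG98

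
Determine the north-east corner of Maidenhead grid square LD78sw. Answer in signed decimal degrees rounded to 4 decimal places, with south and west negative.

-51.0417, 55.5833

Field L=11, D=3: +11·20° lon, +3·10° lat → SW at lon 40°, lat -60°.
Square 7, 8: +7·2° lon, +8·1° lat → SW at lon 54°, lat -52°.
Subsquare s=18, w=22: +18·0.0833333° lon, +22·0.0416667° lat → SW at lon 55.5°, lat -51.0833°.
Cell spans 0.0833333° lon × 0.0416667° lat. NE corner is SW corner plus one full cell.
latitude -51.0417, longitude 55.5833.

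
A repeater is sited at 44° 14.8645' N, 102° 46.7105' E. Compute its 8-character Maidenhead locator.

ON14jf39

Shift to the Maidenhead origin (180°W, 90°S): lon 282.77851, lat 134.24774.
Field: lon ⌊282.77851/20⌋ = 14 → O; lat ⌊134.24774/10⌋ = 13 → N.
Square: lon ⌊2.77851/2⌋ = 1; lat ⌊4.24774/1⌋ = 4.
Subsquare: lon ⌊0.77851/0.0833333⌋ = 9 → j; lat ⌊0.24774/0.0416667⌋ = 5 → f.
Extended square: lon ⌊0.02851/0.00833333⌋ = 3; lat ⌊0.03941/0.00416667⌋ = 9.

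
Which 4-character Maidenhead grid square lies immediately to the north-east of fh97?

Longitude square 9; +1 → 10, wraps to 0, carry into field.
Longitude field F = 5; +1 → 6 = G.
Latitude square 7; +1 → 8.

GH08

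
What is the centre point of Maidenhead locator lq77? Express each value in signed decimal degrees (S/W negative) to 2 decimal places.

Field L=11, Q=16: +11·20° lon, +16·10° lat → SW at lon 40°, lat 70°.
Square 7, 7: +7·2° lon, +7·1° lat → SW at lon 54°, lat 77°.
Cell spans 2° lon × 1° lat. Centre is SW corner plus half of each.
latitude 77.50, longitude 55.00.

77.50, 55.00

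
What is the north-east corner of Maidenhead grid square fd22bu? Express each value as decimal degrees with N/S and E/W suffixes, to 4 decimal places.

57.1250° S, 75.8333° W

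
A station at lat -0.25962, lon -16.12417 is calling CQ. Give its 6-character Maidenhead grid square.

Offset from 180°W / 90°S: lon 163.8758°, lat 89.7404°.
Field: lon ⌊163.8758/20⌋ = 8 → I; lat ⌊89.7404/10⌋ = 8 → I.
Square: lon ⌊3.8758/2⌋ = 1; lat ⌊9.7404/1⌋ = 9.
Subsquare: lon ⌊1.8758/0.0833333⌋ = 22 → w; lat ⌊0.7404/0.0416667⌋ = 17 → r.

II19wr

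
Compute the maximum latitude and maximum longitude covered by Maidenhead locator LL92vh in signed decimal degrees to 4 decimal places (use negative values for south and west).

22.3333, 59.8333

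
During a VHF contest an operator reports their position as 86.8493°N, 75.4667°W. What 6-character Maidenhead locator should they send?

FR26gu

Add 180° to longitude and 90° to latitude: 104.5333, 176.8493.
Field: lon ⌊104.5333/20⌋ = 5 → F; lat ⌊176.8493/10⌋ = 17 → R.
Square: lon ⌊4.5333/2⌋ = 2; lat ⌊6.8493/1⌋ = 6.
Subsquare: lon ⌊0.5333/0.0833333⌋ = 6 → g; lat ⌊0.8493/0.0416667⌋ = 20 → u.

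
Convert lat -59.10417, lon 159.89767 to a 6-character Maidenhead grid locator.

QD90wv

Shift to the Maidenhead origin (180°W, 90°S): lon 339.8977, lat 30.8958.
Field: lon ⌊339.8977/20⌋ = 16 → Q; lat ⌊30.8958/10⌋ = 3 → D.
Square: lon ⌊19.8977/2⌋ = 9; lat ⌊0.8958/1⌋ = 0.
Subsquare: lon ⌊1.8977/0.0833333⌋ = 22 → w; lat ⌊0.8958/0.0416667⌋ = 21 → v.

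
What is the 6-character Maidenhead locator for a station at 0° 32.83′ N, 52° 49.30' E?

LJ60jn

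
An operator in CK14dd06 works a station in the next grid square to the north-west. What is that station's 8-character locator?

CK14cd97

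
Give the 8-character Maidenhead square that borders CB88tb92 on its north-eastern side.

Longitude extended square 9; +1 → 10, wraps to 0, carry into subsquare.
Longitude subsquare t = 19; +1 → 20 = u.
Latitude extended square 2; +1 → 3.

CB88ub03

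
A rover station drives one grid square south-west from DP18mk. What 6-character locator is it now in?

Longitude subsquare m = 12; −1 → 11 = l.
Latitude subsquare k = 10; −1 → 9 = j.

DP18lj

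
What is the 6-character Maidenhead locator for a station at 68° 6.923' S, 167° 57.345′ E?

Add 180° to longitude and 90° to latitude: 347.9557, 21.8846.
Field: lon ⌊347.9557/20⌋ = 17 → R; lat ⌊21.8846/10⌋ = 2 → C.
Square: lon ⌊7.9557/2⌋ = 3; lat ⌊1.8846/1⌋ = 1.
Subsquare: lon ⌊1.9557/0.0833333⌋ = 23 → x; lat ⌊0.8846/0.0416667⌋ = 21 → v.

RC31xv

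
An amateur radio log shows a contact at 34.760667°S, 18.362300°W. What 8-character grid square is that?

IF05tf67

Offset from 180°W / 90°S: lon 161.63770°, lat 55.23933°.
Field: lon ⌊161.63770/20⌋ = 8 → I; lat ⌊55.23933/10⌋ = 5 → F.
Square: lon ⌊1.63770/2⌋ = 0; lat ⌊5.23933/1⌋ = 5.
Subsquare: lon ⌊1.63770/0.0833333⌋ = 19 → t; lat ⌊0.23933/0.0416667⌋ = 5 → f.
Extended square: lon ⌊0.05437/0.00833333⌋ = 6; lat ⌊0.03100/0.00416667⌋ = 7.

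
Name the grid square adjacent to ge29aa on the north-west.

GE19xb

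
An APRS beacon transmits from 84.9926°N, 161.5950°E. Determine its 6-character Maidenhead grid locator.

RR04tx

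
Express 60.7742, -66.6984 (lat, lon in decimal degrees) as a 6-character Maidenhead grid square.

Add 180° to longitude and 90° to latitude: 113.3016, 150.7742.
Field (20°×10°, letters A–R): 113.3016/20 → 5 → F, 150.7742/10 → 15 → P; chars FP.
Square (2°×1°, digits 0–9): 13.3016/2 → 6, 0.7742/1 → 0; chars 60.
Subsquare (5′×2.5′, letters a–x): 1.3016/0.0833333 → 15 → p, 0.7742/0.0416667 → 18 → s; chars ps.

FP60ps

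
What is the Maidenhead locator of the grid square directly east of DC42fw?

Longitude subsquare f = 5; +1 → 6 = g.
The latitude characters are unchanged.

DC42gw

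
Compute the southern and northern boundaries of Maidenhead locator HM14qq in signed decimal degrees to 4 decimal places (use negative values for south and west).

34.6667, 34.7083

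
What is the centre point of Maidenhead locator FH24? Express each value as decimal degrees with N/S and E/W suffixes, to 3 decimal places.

Field F=5, H=7: +5·20° lon, +7·10° lat → SW at lon -80°, lat -20°.
Square 2, 4: +2·2° lon, +4·1° lat → SW at lon -76°, lat -16°.
Cell spans 2° lon × 1° lat. Centre is SW corner plus half of each.
latitude 15.500° S, longitude 75.000° W.

15.500° S, 75.000° W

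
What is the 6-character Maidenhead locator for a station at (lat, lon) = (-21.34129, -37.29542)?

Add 180° to longitude and 90° to latitude: 142.7046, 68.6587.
Field: 142.7046/20 → 7 → H, 68.6587/10 → 6 → G; chars HG.
Square: 2.7046/2 → 1, 8.6587/1 → 8; chars 18.
Subsquare: 0.7046/0.0833333 → 8 → i, 0.6587/0.0416667 → 15 → p; chars ip.

HG18ip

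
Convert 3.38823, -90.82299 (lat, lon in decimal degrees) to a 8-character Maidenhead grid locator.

EJ43oj13

Add 180° to longitude and 90° to latitude: 89.17701, 93.38823.
Field: lon ⌊89.17701/20⌋ = 4 → E; lat ⌊93.38823/10⌋ = 9 → J.
Square: lon ⌊9.17701/2⌋ = 4; lat ⌊3.38823/1⌋ = 3.
Subsquare: lon ⌊1.17701/0.0833333⌋ = 14 → o; lat ⌊0.38823/0.0416667⌋ = 9 → j.
Extended square: lon ⌊0.01034/0.00833333⌋ = 1; lat ⌊0.01323/0.00416667⌋ = 3.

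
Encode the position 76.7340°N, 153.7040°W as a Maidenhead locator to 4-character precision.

BQ36

Add 180° to longitude and 90° to latitude: 26.30, 166.73.
Field: 26.30/20 → 1 → B, 166.73/10 → 16 → Q; chars BQ.
Square: 6.30/2 → 3, 6.73/1 → 6; chars 36.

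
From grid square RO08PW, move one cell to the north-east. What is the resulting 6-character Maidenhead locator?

RO08qx

Longitude subsquare p = 15; +1 → 16 = q.
Latitude subsquare w = 22; +1 → 23 = x.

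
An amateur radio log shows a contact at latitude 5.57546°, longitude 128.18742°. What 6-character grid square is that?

Offset from 180°W / 90°S: lon 308.1874°, lat 95.5755°.
Field: lon ⌊308.1874/20⌋ = 15 → P; lat ⌊95.5755/10⌋ = 9 → J.
Square: lon ⌊8.1874/2⌋ = 4; lat ⌊5.5755/1⌋ = 5.
Subsquare: lon ⌊0.1874/0.0833333⌋ = 2 → c; lat ⌊0.5755/0.0416667⌋ = 13 → n.

PJ45cn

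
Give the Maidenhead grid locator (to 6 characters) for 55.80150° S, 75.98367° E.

Add 180° to longitude and 90° to latitude: 255.9837, 34.1985.
Field: 255.9837/20 → 12 → M, 34.1985/10 → 3 → D; chars MD.
Square: 15.9837/2 → 7, 4.1985/1 → 4; chars 74.
Subsquare: 1.9837/0.0833333 → 23 → x, 0.1985/0.0416667 → 4 → e; chars xe.

MD74xe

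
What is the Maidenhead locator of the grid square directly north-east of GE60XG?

GE70ah

Longitude subsquare x = 23; +1 → 24, wraps to 0 = a, carry into square.
Longitude square 6; +1 → 7.
Latitude subsquare g = 6; +1 → 7 = h.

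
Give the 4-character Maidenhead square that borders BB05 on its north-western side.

Longitude square 0; −1 → -1, wraps to 9, carry into field.
Longitude field B = 1; −1 → 0 = A.
Latitude square 5; +1 → 6.

AB96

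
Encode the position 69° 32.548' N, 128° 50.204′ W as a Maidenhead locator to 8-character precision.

Offset from 180°W / 90°S: lon 51.16327°, lat 159.54247°.
Field (20°×10°, letters A–R): lon ⌊51.16327/20⌋ = 2 → C; lat ⌊159.54247/10⌋ = 15 → P.
Square (2°×1°, digits 0–9): lon ⌊11.16327/2⌋ = 5; lat ⌊9.54247/1⌋ = 9.
Subsquare (5′×2.5′, letters a–x): lon ⌊1.16327/0.0833333⌋ = 13 → n; lat ⌊0.54247/0.0416667⌋ = 13 → n.
Extended square (30″×15″, digits 0–9): lon ⌊0.07993/0.00833333⌋ = 9; lat ⌊0.00080/0.00416667⌋ = 0.

CP59nn90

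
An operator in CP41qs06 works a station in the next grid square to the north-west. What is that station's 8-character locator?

Longitude extended square 0; −1 → -1, wraps to 9, carry into subsquare.
Longitude subsquare q = 16; −1 → 15 = p.
Latitude extended square 6; +1 → 7.

CP41ps97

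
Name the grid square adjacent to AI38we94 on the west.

AI38we84

Longitude extended square 9; −1 → 8.
The latitude characters are unchanged.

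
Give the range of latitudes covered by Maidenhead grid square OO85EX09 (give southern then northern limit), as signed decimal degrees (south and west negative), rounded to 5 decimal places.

Field O=14, O=14: +14·20° lon, +14·10° lat → SW at lon 100°, lat 50°.
Square 8, 5: +8·2° lon, +5·1° lat → SW at lon 116°, lat 55°.
Subsquare e=4, x=23: +4·0.0833333° lon, +23·0.0416667° lat → SW at lon 116.333°, lat 55.9583°.
Extended square 0, 9: +0·0.00833333° lon, +9·0.00416667° lat → SW at lon 116.333°, lat 55.9958°.
Cell spans 0.00833333° lon × 0.00416667° lat.
south 55.99583, north 56.00000.

55.99583, 56.00000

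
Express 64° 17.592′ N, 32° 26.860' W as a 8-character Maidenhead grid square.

HP34sh60

Offset from 180°W / 90°S: lon 147.55233°, lat 154.29320°.
Field: 147.55233/20 → 7 → H, 154.29320/10 → 15 → P; chars HP.
Square: 7.55233/2 → 3, 4.29320/1 → 4; chars 34.
Subsquare: 1.55233/0.0833333 → 18 → s, 0.29320/0.0416667 → 7 → h; chars sh.
Extended square: 0.05233/0.00833333 → 6, 0.00153/0.00416667 → 0; chars 60.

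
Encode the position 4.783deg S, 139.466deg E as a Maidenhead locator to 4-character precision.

Add 180° to longitude and 90° to latitude: 319.47, 85.22.
Field: 319.47/20 → 15 → P, 85.22/10 → 8 → I; chars PI.
Square: 19.47/2 → 9, 5.22/1 → 5; chars 95.

PI95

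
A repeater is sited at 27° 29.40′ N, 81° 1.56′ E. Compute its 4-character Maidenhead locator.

Shift to the Maidenhead origin (180°W, 90°S): lon 261.03, lat 117.49.
Field (20°×10°, letters A–R): 261.03/20 → 13 → N, 117.49/10 → 11 → L; chars NL.
Square (2°×1°, digits 0–9): 1.03/2 → 0, 7.49/1 → 7; chars 07.

NL07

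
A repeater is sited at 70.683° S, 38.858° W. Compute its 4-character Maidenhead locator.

HB09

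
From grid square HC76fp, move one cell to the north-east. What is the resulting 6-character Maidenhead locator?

HC76gq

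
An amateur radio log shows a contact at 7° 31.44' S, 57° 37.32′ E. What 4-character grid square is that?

Offset from 180°W / 90°S: lon 237.62°, lat 82.48°.
Field: 237.62/20 → 11 → L, 82.48/10 → 8 → I; chars LI.
Square: 17.62/2 → 8, 2.48/1 → 2; chars 82.

LI82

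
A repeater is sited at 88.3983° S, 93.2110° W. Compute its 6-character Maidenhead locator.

EA31jo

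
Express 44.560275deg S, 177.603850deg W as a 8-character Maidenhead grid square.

AE15ek75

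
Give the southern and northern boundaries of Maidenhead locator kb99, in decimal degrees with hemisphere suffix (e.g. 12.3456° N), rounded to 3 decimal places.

Field K=10, B=1: +10·20° lon, +1·10° lat → SW at lon 20°, lat -80°.
Square 9, 9: +9·2° lon, +9·1° lat → SW at lon 38°, lat -71°.
Cell spans 2° lon × 1° lat.
south 71.000° S, north 70.000° S.

71.000° S, 70.000° S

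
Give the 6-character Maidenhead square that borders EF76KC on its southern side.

Latitude subsquare c = 2; −1 → 1 = b.
The longitude characters are unchanged.

EF76kb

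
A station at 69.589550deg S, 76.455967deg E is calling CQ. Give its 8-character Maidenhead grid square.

MC80fj48

Add 180° to longitude and 90° to latitude: 256.45597, 20.41045.
Field: 256.45597/20 → 12 → M, 20.41045/10 → 2 → C; chars MC.
Square: 16.45597/2 → 8, 0.41045/1 → 0; chars 80.
Subsquare: 0.45597/0.0833333 → 5 → f, 0.41045/0.0416667 → 9 → j; chars fj.
Extended square: 0.03930/0.00833333 → 4, 0.03545/0.00416667 → 8; chars 48.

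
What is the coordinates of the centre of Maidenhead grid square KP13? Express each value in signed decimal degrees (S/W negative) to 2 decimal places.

63.50, 23.00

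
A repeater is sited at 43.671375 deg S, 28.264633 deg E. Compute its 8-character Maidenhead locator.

Offset from 180°W / 90°S: lon 208.26463°, lat 46.32863°.
Field: lon ⌊208.26463/20⌋ = 10 → K; lat ⌊46.32863/10⌋ = 4 → E.
Square: lon ⌊8.26463/2⌋ = 4; lat ⌊6.32863/1⌋ = 6.
Subsquare: lon ⌊0.26463/0.0833333⌋ = 3 → d; lat ⌊0.32863/0.0416667⌋ = 7 → h.
Extended square: lon ⌊0.01463/0.00833333⌋ = 1; lat ⌊0.03696/0.00416667⌋ = 8.

KE46dh18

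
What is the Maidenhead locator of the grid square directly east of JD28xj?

Longitude subsquare x = 23; +1 → 24, wraps to 0 = a, carry into square.
Longitude square 2; +1 → 3.
The latitude characters are unchanged.

JD38aj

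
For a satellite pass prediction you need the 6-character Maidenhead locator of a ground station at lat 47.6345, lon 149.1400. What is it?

QN47np

Shift to the Maidenhead origin (180°W, 90°S): lon 329.1400, lat 137.6345.
Field: lon ⌊329.1400/20⌋ = 16 → Q; lat ⌊137.6345/10⌋ = 13 → N.
Square: lon ⌊9.1400/2⌋ = 4; lat ⌊7.6345/1⌋ = 7.
Subsquare: lon ⌊1.1400/0.0833333⌋ = 13 → n; lat ⌊0.6345/0.0416667⌋ = 15 → p.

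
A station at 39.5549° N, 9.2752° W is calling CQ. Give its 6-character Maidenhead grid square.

Add 180° to longitude and 90° to latitude: 170.7248, 129.5549.
Field: lon ⌊170.7248/20⌋ = 8 → I; lat ⌊129.5549/10⌋ = 12 → M.
Square: lon ⌊10.7248/2⌋ = 5; lat ⌊9.5549/1⌋ = 9.
Subsquare: lon ⌊0.7248/0.0833333⌋ = 8 → i; lat ⌊0.5549/0.0416667⌋ = 13 → n.

IM59in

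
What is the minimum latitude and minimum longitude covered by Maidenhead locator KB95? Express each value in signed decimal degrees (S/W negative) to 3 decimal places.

Field K=10, B=1: +10·20° lon, +1·10° lat → SW at lon 20°, lat -80°.
Square 9, 5: +9·2° lon, +5·1° lat → SW at lon 38°, lat -75°.
latitude -75.000, longitude 38.000.

-75.000, 38.000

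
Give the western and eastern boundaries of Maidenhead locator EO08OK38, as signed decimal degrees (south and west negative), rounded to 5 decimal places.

-98.80833, -98.80000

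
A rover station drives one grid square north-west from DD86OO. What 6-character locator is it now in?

Longitude subsquare o = 14; −1 → 13 = n.
Latitude subsquare o = 14; +1 → 15 = p.

DD86np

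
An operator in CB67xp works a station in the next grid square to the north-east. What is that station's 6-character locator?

CB77aq

Longitude subsquare x = 23; +1 → 24, wraps to 0 = a, carry into square.
Longitude square 6; +1 → 7.
Latitude subsquare p = 15; +1 → 16 = q.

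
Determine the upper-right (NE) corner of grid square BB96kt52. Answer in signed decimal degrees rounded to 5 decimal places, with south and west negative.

-73.19583, -141.11667

Field B=1, B=1: +1·20° lon, +1·10° lat → SW at lon -160°, lat -80°.
Square 9, 6: +9·2° lon, +6·1° lat → SW at lon -142°, lat -74°.
Subsquare k=10, t=19: +10·0.0833333° lon, +19·0.0416667° lat → SW at lon -141.167°, lat -73.2083°.
Extended square 5, 2: +5·0.00833333° lon, +2·0.00416667° lat → SW at lon -141.125°, lat -73.2°.
Cell spans 0.00833333° lon × 0.00416667° lat. NE corner is SW corner plus one full cell.
latitude -73.19583, longitude -141.11667.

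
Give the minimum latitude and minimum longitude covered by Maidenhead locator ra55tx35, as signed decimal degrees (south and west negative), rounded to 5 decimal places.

-84.02083, 171.60833

Field R=17, A=0: +17·20° lon, +0·10° lat → SW at lon 160°, lat -90°.
Square 5, 5: +5·2° lon, +5·1° lat → SW at lon 170°, lat -85°.
Subsquare t=19, x=23: +19·0.0833333° lon, +23·0.0416667° lat → SW at lon 171.583°, lat -84.0417°.
Extended square 3, 5: +3·0.00833333° lon, +5·0.00416667° lat → SW at lon 171.608°, lat -84.0208°.
latitude -84.02083, longitude 171.60833.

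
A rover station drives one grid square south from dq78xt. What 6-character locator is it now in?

Latitude subsquare t = 19; −1 → 18 = s.
The longitude characters are unchanged.

DQ78xs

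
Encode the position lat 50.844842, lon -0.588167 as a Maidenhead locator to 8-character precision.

Add 180° to longitude and 90° to latitude: 179.41183, 140.84484.
Field: 179.41183/20 → 8 → I, 140.84484/10 → 14 → O; chars IO.
Square: 19.41183/2 → 9, 0.84484/1 → 0; chars 90.
Subsquare: 1.41183/0.0833333 → 16 → q, 0.84484/0.0416667 → 20 → u; chars qu.
Extended square: 0.07850/0.00833333 → 9, 0.01151/0.00416667 → 2; chars 92.

IO90qu92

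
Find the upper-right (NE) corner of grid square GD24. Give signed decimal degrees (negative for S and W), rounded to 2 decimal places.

Field G=6, D=3: +6·20° lon, +3·10° lat → SW at lon -60°, lat -60°.
Square 2, 4: +2·2° lon, +4·1° lat → SW at lon -56°, lat -56°.
Cell spans 2° lon × 1° lat. NE corner is SW corner plus one full cell.
latitude -55.00, longitude -54.00.

-55.00, -54.00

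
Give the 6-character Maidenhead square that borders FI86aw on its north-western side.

FI76xx

Longitude subsquare a = 0; −1 → -1, wraps to 23 = x, carry into square.
Longitude square 8; −1 → 7.
Latitude subsquare w = 22; +1 → 23 = x.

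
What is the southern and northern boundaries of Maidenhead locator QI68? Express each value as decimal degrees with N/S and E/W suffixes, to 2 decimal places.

Field Q=16, I=8: +16·20° lon, +8·10° lat → SW at lon 140°, lat -10°.
Square 6, 8: +6·2° lon, +8·1° lat → SW at lon 152°, lat -2°.
Cell spans 2° lon × 1° lat.
south 2.00° S, north 1.00° S.

2.00° S, 1.00° S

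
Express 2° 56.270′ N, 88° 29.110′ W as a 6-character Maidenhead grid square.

EJ52sw

Shift to the Maidenhead origin (180°W, 90°S): lon 91.5148, lat 92.9378.
Field: lon ⌊91.5148/20⌋ = 4 → E; lat ⌊92.9378/10⌋ = 9 → J.
Square: lon ⌊11.5148/2⌋ = 5; lat ⌊2.9378/1⌋ = 2.
Subsquare: lon ⌊1.5148/0.0833333⌋ = 18 → s; lat ⌊0.9378/0.0416667⌋ = 22 → w.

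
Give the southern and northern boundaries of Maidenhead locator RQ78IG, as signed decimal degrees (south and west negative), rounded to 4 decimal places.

Field R=17, Q=16: +17·20° lon, +16·10° lat → SW at lon 160°, lat 70°.
Square 7, 8: +7·2° lon, +8·1° lat → SW at lon 174°, lat 78°.
Subsquare i=8, g=6: +8·0.0833333° lon, +6·0.0416667° lat → SW at lon 174.667°, lat 78.25°.
Cell spans 0.0833333° lon × 0.0416667° lat.
south 78.2500, north 78.2917.

78.2500, 78.2917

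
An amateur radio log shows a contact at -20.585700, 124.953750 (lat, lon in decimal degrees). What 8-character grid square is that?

PG29lj49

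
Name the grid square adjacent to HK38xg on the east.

Longitude subsquare x = 23; +1 → 24, wraps to 0 = a, carry into square.
Longitude square 3; +1 → 4.
The latitude characters are unchanged.

HK48ag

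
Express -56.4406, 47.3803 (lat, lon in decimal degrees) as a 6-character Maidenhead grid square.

LD33qn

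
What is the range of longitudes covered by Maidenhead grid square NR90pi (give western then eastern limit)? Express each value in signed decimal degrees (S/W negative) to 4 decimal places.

99.2500, 99.3333

Field N=13, R=17: +13·20° lon, +17·10° lat → SW at lon 80°, lat 80°.
Square 9, 0: +9·2° lon, +0·1° lat → SW at lon 98°, lat 80°.
Subsquare p=15, i=8: +15·0.0833333° lon, +8·0.0416667° lat → SW at lon 99.25°, lat 80.3333°.
Cell spans 0.0833333° lon × 0.0416667° lat.
west 99.2500, east 99.3333.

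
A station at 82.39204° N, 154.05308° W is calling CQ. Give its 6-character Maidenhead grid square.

Offset from 180°W / 90°S: lon 25.9469°, lat 172.3920°.
Field: lon ⌊25.9469/20⌋ = 1 → B; lat ⌊172.3920/10⌋ = 17 → R.
Square: lon ⌊5.9469/2⌋ = 2; lat ⌊2.3920/1⌋ = 2.
Subsquare: lon ⌊1.9469/0.0833333⌋ = 23 → x; lat ⌊0.3920/0.0416667⌋ = 9 → j.

BR22xj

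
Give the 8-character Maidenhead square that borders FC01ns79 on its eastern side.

FC01ns89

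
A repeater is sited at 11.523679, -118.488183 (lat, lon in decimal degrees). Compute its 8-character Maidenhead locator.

DK01sm15

Shift to the Maidenhead origin (180°W, 90°S): lon 61.51182, lat 101.52368.
Field: 61.51182/20 → 3 → D, 101.52368/10 → 10 → K; chars DK.
Square: 1.51182/2 → 0, 1.52368/1 → 1; chars 01.
Subsquare: 1.51182/0.0833333 → 18 → s, 0.52368/0.0416667 → 12 → m; chars sm.
Extended square: 0.01182/0.00833333 → 1, 0.02368/0.00416667 → 5; chars 15.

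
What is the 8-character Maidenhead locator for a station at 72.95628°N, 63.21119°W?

FQ82jw49

Offset from 180°W / 90°S: lon 116.78881°, lat 162.95628°.
Field: 116.78881/20 → 5 → F, 162.95628/10 → 16 → Q; chars FQ.
Square: 16.78881/2 → 8, 2.95628/1 → 2; chars 82.
Subsquare: 0.78881/0.0833333 → 9 → j, 0.95628/0.0416667 → 22 → w; chars jw.
Extended square: 0.03881/0.00833333 → 4, 0.03961/0.00416667 → 9; chars 49.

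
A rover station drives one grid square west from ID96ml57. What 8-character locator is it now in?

Longitude extended square 5; −1 → 4.
The latitude characters are unchanged.

ID96ml47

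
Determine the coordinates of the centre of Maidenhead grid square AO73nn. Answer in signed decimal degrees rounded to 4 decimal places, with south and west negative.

53.5625, -164.8750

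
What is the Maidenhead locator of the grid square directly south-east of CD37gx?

Longitude subsquare g = 6; +1 → 7 = h.
Latitude subsquare x = 23; −1 → 22 = w.

CD37hw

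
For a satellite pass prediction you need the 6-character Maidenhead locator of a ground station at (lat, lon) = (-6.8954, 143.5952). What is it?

QI13tc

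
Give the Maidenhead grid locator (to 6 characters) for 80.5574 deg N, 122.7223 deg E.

PR10in

Offset from 180°W / 90°S: lon 302.7223°, lat 170.5574°.
Field: 302.7223/20 → 15 → P, 170.5574/10 → 17 → R; chars PR.
Square: 2.7223/2 → 1, 0.5574/1 → 0; chars 10.
Subsquare: 0.7223/0.0833333 → 8 → i, 0.5574/0.0416667 → 13 → n; chars in.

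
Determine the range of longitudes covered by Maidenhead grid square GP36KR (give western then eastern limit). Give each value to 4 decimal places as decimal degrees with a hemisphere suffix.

53.1667° W, 53.0833° W

Field G=6, P=15: +6·20° lon, +15·10° lat → SW at lon -60°, lat 60°.
Square 3, 6: +3·2° lon, +6·1° lat → SW at lon -54°, lat 66°.
Subsquare k=10, r=17: +10·0.0833333° lon, +17·0.0416667° lat → SW at lon -53.1667°, lat 66.7083°.
Cell spans 0.0833333° lon × 0.0416667° lat.
west 53.1667° W, east 53.0833° W.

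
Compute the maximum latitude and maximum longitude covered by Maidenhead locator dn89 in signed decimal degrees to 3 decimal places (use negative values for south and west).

50.000, -102.000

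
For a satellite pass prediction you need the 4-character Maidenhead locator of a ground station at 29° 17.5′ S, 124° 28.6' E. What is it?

PG20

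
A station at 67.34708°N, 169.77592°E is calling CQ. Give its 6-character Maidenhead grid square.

Shift to the Maidenhead origin (180°W, 90°S): lon 349.7759, lat 157.3471.
Field: 349.7759/20 → 17 → R, 157.3471/10 → 15 → P; chars RP.
Square: 9.7759/2 → 4, 7.3471/1 → 7; chars 47.
Subsquare: 1.7759/0.0833333 → 21 → v, 0.3471/0.0416667 → 8 → i; chars vi.

RP47vi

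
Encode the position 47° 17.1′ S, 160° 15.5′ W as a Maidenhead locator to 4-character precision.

Shift to the Maidenhead origin (180°W, 90°S): lon 19.74, lat 42.72.
Field (20°×10°, letters A–R): 19.74/20 → 0 → A, 42.72/10 → 4 → E; chars AE.
Square (2°×1°, digits 0–9): 19.74/2 → 9, 2.72/1 → 2; chars 92.

AE92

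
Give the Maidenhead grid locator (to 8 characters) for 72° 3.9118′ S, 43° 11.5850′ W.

Offset from 180°W / 90°S: lon 136.80692°, lat 17.93480°.
Field (20°×10°, letters A–R): lon ⌊136.80692/20⌋ = 6 → G; lat ⌊17.93480/10⌋ = 1 → B.
Square (2°×1°, digits 0–9): lon ⌊16.80692/2⌋ = 8; lat ⌊7.93480/1⌋ = 7.
Subsquare (5′×2.5′, letters a–x): lon ⌊0.80692/0.0833333⌋ = 9 → j; lat ⌊0.93480/0.0416667⌋ = 22 → w.
Extended square (30″×15″, digits 0–9): lon ⌊0.05692/0.00833333⌋ = 6; lat ⌊0.01814/0.00416667⌋ = 4.

GB87jw64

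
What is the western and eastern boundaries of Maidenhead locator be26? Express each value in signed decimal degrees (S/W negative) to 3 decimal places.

Field B=1, E=4: +1·20° lon, +4·10° lat → SW at lon -160°, lat -50°.
Square 2, 6: +2·2° lon, +6·1° lat → SW at lon -156°, lat -44°.
Cell spans 2° lon × 1° lat.
west -156.000, east -154.000.

-156.000, -154.000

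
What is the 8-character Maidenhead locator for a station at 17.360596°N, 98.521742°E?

NK97gi26

Offset from 180°W / 90°S: lon 278.52174°, lat 107.36060°.
Field: 278.52174/20 → 13 → N, 107.36060/10 → 10 → K; chars NK.
Square: 18.52174/2 → 9, 7.36060/1 → 7; chars 97.
Subsquare: 0.52174/0.0833333 → 6 → g, 0.36060/0.0416667 → 8 → i; chars gi.
Extended square: 0.02174/0.00833333 → 2, 0.02726/0.00416667 → 6; chars 26.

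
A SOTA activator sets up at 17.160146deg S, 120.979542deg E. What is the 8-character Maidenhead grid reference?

PH02lu71

Add 180° to longitude and 90° to latitude: 300.97954, 72.83985.
Field (20°×10°, letters A–R): lon ⌊300.97954/20⌋ = 15 → P; lat ⌊72.83985/10⌋ = 7 → H.
Square (2°×1°, digits 0–9): lon ⌊0.97954/2⌋ = 0; lat ⌊2.83985/1⌋ = 2.
Subsquare (5′×2.5′, letters a–x): lon ⌊0.97954/0.0833333⌋ = 11 → l; lat ⌊0.83985/0.0416667⌋ = 20 → u.
Extended square (30″×15″, digits 0–9): lon ⌊0.06288/0.00833333⌋ = 7; lat ⌊0.00652/0.00416667⌋ = 1.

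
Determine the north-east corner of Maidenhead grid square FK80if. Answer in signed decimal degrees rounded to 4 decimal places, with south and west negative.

10.2500, -63.2500

Field F=5, K=10: +5·20° lon, +10·10° lat → SW at lon -80°, lat 10°.
Square 8, 0: +8·2° lon, +0·1° lat → SW at lon -64°, lat 10°.
Subsquare i=8, f=5: +8·0.0833333° lon, +5·0.0416667° lat → SW at lon -63.3333°, lat 10.2083°.
Cell spans 0.0833333° lon × 0.0416667° lat. NE corner is SW corner plus one full cell.
latitude 10.2500, longitude -63.2500.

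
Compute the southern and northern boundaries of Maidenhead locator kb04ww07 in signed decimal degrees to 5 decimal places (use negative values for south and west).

Field K=10, B=1: +10·20° lon, +1·10° lat → SW at lon 20°, lat -80°.
Square 0, 4: +0·2° lon, +4·1° lat → SW at lon 20°, lat -76°.
Subsquare w=22, w=22: +22·0.0833333° lon, +22·0.0416667° lat → SW at lon 21.8333°, lat -75.0833°.
Extended square 0, 7: +0·0.00833333° lon, +7·0.00416667° lat → SW at lon 21.8333°, lat -75.0542°.
Cell spans 0.00833333° lon × 0.00416667° lat.
south -75.05417, north -75.05000.

-75.05417, -75.05000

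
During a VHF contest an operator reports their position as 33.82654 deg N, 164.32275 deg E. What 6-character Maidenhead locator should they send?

Add 180° to longitude and 90° to latitude: 344.3228, 123.8265.
Field: lon ⌊344.3228/20⌋ = 17 → R; lat ⌊123.8265/10⌋ = 12 → M.
Square: lon ⌊4.3228/2⌋ = 2; lat ⌊3.8265/1⌋ = 3.
Subsquare: lon ⌊0.3228/0.0833333⌋ = 3 → d; lat ⌊0.8265/0.0416667⌋ = 19 → t.

RM23dt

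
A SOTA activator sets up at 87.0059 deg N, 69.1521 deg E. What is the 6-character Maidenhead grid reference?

Offset from 180°W / 90°S: lon 249.1521°, lat 177.0059°.
Field (20°×10°, letters A–R): 249.1521/20 → 12 → M, 177.0059/10 → 17 → R; chars MR.
Square (2°×1°, digits 0–9): 9.1521/2 → 4, 7.0059/1 → 7; chars 47.
Subsquare (5′×2.5′, letters a–x): 1.1521/0.0833333 → 13 → n, 0.0059/0.0416667 → 0 → a; chars na.

MR47na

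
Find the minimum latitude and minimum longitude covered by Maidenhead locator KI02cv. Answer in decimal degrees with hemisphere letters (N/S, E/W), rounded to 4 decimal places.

7.1250° S, 20.1667° E

Field K=10, I=8: +10·20° lon, +8·10° lat → SW at lon 20°, lat -10°.
Square 0, 2: +0·2° lon, +2·1° lat → SW at lon 20°, lat -8°.
Subsquare c=2, v=21: +2·0.0833333° lon, +21·0.0416667° lat → SW at lon 20.1667°, lat -7.125°.
latitude 7.1250° S, longitude 20.1667° E.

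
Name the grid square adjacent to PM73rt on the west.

PM73qt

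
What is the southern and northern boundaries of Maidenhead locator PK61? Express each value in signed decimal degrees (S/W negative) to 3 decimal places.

Field P=15, K=10: +15·20° lon, +10·10° lat → SW at lon 120°, lat 10°.
Square 6, 1: +6·2° lon, +1·1° lat → SW at lon 132°, lat 11°.
Cell spans 2° lon × 1° lat.
south 11.000, north 12.000.

11.000, 12.000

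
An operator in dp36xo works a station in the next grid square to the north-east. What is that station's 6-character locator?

DP46ap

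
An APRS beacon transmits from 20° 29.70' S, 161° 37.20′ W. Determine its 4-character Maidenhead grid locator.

AG99

Add 180° to longitude and 90° to latitude: 18.38, 69.50.
Field: lon ⌊18.38/20⌋ = 0 → A; lat ⌊69.50/10⌋ = 6 → G.
Square: lon ⌊18.38/2⌋ = 9; lat ⌊9.50/1⌋ = 9.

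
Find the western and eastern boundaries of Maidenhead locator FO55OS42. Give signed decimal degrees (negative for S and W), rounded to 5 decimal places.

-68.80000, -68.79167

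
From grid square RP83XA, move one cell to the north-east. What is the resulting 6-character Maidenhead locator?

Longitude subsquare x = 23; +1 → 24, wraps to 0 = a, carry into square.
Longitude square 8; +1 → 9.
Latitude subsquare a = 0; +1 → 1 = b.

RP93ab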